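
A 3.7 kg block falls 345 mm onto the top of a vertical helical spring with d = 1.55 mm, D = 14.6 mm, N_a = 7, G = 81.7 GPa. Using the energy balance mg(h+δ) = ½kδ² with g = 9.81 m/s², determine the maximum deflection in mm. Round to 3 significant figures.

111 mm

k = Gd⁴/(8D³N_a) = (81.7×10³)(1.55⁴)/(8·14.6³·7) = 2.7058 N/mm
W = mg = 3.7 × 9.81 = 36.297 N
½kδ² − Wδ − Wh = 0 → δ = (W + √(W² + 2kWh))/k
δ = (36.297 + √(1317.5 + 67767.6))/2.7058 = (36.297 + 262.84)/2.7058 = 110.55 mm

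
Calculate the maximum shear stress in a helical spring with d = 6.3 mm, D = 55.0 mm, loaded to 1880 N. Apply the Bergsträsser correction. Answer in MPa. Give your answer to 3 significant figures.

1220 MPa

Spring index C = D/d = 55.0/6.3 = 8.7302
K_B = (4C+2)/(4C−3) = 36.921/31.921 = 1.1566
τ₀ = 8FD/(πd³) = 8·1880·55.0/(π·6.3³) = 827200/785.55 = 1053 MPa
τ_max = K·τ₀ = 1.1566 × 1053 = 1218 MPa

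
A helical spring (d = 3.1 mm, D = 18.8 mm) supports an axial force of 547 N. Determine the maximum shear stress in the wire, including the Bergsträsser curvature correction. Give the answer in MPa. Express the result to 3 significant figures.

Spring index C = D/d = 18.8/3.1 = 6.0645
K_B = (4C+2)/(4C−3) = 26.258/21.258 = 1.2352
τ₀ = 8FD/(πd³) = 8·547·18.8/(π·3.1³) = 82268.8/93.591 = 879.02 MPa
τ_max = K·τ₀ = 1.2352 × 879.02 = 1085.8 MPa

1090 MPa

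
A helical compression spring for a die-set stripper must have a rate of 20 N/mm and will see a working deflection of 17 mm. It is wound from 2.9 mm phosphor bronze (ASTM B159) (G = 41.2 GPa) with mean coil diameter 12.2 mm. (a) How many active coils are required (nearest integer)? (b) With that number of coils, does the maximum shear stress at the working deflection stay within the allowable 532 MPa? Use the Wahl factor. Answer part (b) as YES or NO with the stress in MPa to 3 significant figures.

(a) 10 coils; (b) NO, τ_max = 599 MPa

N_a = Gd⁴/(8D³k) = (41.2×10³)(2.9⁴)/(8·12.2³·20) = 10.03 → N_a = 10
Actual rate k = Gd⁴/(8D³·10) = 20.059 N/mm
Working load F = kδ = 20.059·17 = 341.01 N
C = 12.2/2.9 = 4.2069; K_W = (4C−1)/(4C−4)+0.615/C = 1.3801
τ_max = K_W·8FD/(πd³) = 1.3801·434.38 = 599.48 MPa
τ_max > 532 MPa → exceeds allowable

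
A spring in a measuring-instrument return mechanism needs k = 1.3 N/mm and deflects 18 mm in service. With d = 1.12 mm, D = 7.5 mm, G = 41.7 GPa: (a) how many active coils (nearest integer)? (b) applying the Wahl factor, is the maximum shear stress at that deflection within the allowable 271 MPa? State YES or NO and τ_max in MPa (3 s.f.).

N_a = Gd⁴/(8D³k) = (41.7×10³)(1.12⁴)/(8·7.5³·1.3) = 14.96 → N_a = 15
Actual rate k = Gd⁴/(8D³·15) = 1.2961 N/mm
Working load F = kδ = 1.2961·18 = 23.33 N
C = 7.5/1.12 = 6.6964; K_W = (4C−1)/(4C−4)+0.615/C = 1.2235
τ_max = K_W·8FD/(πd³) = 1.2235·317.15 = 388.03 MPa
τ_max > 271 MPa → exceeds allowable

(a) 15 coils; (b) NO, τ_max = 388 MPa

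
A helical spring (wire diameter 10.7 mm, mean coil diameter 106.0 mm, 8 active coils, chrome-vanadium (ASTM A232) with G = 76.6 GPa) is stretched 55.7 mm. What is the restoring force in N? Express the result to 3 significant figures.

k = Gd⁴/(8D³N_a) = (76.6×10³)(10.7⁴)/(8·106.0³·8) = 13.172 N/mm
F = k·δ = 13.172 × 55.7 = 733.71 N

734 N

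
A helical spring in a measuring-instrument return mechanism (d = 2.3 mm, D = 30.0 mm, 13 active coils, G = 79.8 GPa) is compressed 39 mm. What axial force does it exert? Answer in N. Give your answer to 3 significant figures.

31.0 N

k = Gd⁴/(8D³N_a) = (79.8×10³)(2.3⁴)/(8·30.0³·13) = 0.79527 N/mm
F = k·δ = 0.79527 × 39 = 31.016 N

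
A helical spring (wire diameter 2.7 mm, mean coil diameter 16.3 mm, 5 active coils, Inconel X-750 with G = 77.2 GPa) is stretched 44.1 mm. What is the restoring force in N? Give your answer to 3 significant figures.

1040 N

k = Gd⁴/(8D³N_a) = (77.2×10³)(2.7⁴)/(8·16.3³·5) = 23.684 N/mm
F = k·δ = 23.684 × 44.1 = 1044.5 N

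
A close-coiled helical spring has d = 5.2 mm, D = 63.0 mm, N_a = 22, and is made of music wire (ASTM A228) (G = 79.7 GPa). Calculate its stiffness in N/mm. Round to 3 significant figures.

k = Gd⁴/(8D³N_a) = (79.7×10³ × 5.2⁴) / (8 × 63.0³ × 22)
  = 5.82736e+07 / 4.40083e+07 = 1.3242 N/mm

1.32 N/mm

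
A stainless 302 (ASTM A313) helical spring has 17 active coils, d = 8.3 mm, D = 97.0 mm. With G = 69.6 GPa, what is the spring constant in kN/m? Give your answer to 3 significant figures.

2.66 kN/m

k = Gd⁴/(8D³N_a) = (69.6×10³ × 8.3⁴) / (8 × 97.0³ × 17)
  = 3.3031e+08 / 1.24124e+08 = 2.6611 N/mm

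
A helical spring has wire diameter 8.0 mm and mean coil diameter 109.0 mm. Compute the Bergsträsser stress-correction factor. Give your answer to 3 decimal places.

C = D/d = 109.0/8.0 = 13.6250
K_B = (4C+2)/(4C−3) = 56.500/51.500 = 1.0971

1.097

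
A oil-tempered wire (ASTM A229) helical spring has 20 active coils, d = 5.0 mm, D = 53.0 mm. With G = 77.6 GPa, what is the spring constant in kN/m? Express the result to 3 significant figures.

k = Gd⁴/(8D³N_a) = (77.6×10³ × 5.0⁴) / (8 × 53.0³ × 20)
  = 4.85e+07 / 2.38203e+07 = 2.0361 N/mm

2.04 kN/m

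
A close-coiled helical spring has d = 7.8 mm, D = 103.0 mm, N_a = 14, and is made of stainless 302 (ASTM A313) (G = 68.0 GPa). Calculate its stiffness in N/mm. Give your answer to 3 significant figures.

2.06 N/mm

k = Gd⁴/(8D³N_a) = (68.0×10³ × 7.8⁴) / (8 × 103.0³ × 14)
  = 2.51702e+08 / 1.22385e+08 = 2.0566 N/mm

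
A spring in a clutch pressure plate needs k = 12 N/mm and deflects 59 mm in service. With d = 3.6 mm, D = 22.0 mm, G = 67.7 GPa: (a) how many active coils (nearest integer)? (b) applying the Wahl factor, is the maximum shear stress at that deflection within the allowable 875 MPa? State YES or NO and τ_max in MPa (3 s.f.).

(a) 11 coils; (b) NO, τ_max = 1070 MPa

N_a = Gd⁴/(8D³k) = (67.7×10³)(3.6⁴)/(8·22.0³·12) = 11.12 → N_a = 11
Actual rate k = Gd⁴/(8D³·11) = 12.135 N/mm
Working load F = kδ = 12.135·59 = 715.98 N
C = 22.0/3.6 = 6.1111; K_W = (4C−1)/(4C−4)+0.615/C = 1.2474
τ_max = K_W·8FD/(πd³) = 1.2474·859.72 = 1072.4 MPa
τ_max > 875 MPa → exceeds allowable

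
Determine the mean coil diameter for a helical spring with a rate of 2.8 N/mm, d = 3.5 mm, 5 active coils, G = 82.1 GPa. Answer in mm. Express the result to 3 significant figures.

D = (Gd⁴/(8N_a·k))^(1/3) = (82.1×10³·3.5⁴/(8·5·2.8))^(1/3)
  = (110001)^(1/3) = 47.9144 mm

47.9 mm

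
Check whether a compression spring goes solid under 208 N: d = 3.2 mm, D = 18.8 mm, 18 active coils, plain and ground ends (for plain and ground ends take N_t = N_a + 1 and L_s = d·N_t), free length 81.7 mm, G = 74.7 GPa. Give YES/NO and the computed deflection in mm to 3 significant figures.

k = Gd⁴/(8D³N_a) = (74.7×10³)(3.2⁴)/(8·18.8³·18) = 8.1862 N/mm
N_t = 19; L_s = 3.2·19 = 60.8 mm; δ_solid = L₀ − L_s = 81.7 − 60.8 = 20.9 mm
δ = F/k = 208/8.1862 = 25.408 mm
δ ≥ δ_solid → spring goes solid

YES, δ = 25.4 mm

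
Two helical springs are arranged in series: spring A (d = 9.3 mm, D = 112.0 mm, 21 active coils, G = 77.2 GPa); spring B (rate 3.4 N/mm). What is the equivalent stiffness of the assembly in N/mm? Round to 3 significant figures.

1.42 N/mm

k_A = Gd⁴/(8D³N_a) = (77.2×10³)(9.3⁴)/(8·112.0³·21) = 2.4467 N/mm
Series: 1/k_eq = 1/2.4467 + 1/3.4 = 0.70283; k_eq = 1.4228 N/mm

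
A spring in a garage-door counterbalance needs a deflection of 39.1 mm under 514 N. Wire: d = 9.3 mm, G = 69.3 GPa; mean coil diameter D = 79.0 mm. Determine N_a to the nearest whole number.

10

Required rate k = F/δ = 514/39.1 = 13.146 N/mm
N_a = Gd⁴/(8D³k) = (69.3×10³ × 9.3⁴)/(8 × 79.0³ × 13.146)
    = 5.184e+08 / 5.18511e+07 = 9.998 → 10 coils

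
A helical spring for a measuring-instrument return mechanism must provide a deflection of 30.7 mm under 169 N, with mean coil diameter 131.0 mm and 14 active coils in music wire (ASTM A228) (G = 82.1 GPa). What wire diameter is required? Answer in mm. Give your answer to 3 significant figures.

Required rate k = F/δ = 169/30.7 = 5.5049 N/mm
d = (8D³N_a·k / G)^(1/4) = (8·131.0³·14·5.5049 / (82.1×10³))^0.25
  = (16883)^0.25 = 11.3988 mm

11.4 mm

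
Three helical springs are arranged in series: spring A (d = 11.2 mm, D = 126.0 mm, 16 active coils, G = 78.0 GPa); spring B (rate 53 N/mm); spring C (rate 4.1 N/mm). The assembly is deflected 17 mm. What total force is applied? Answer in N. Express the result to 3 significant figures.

k_A = Gd⁴/(8D³N_a) = (78.0×10³)(11.2⁴)/(8·126.0³·16) = 4.7934 N/mm
Series: 1/k_eq = 1/4.7934 + 1/53 + 1/4.1 = 0.47139; k_eq = 2.1214 N/mm
F = k_eq·δ = 2.1214·17 = 36.064 N

36.1 N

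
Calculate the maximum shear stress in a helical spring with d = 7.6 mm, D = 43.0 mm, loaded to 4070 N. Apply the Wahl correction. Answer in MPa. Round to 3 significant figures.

Spring index C = D/d = 43.0/7.6 = 5.6579
K_W = (4C−1)/(4C−4) + 0.615/C = 21.632/18.632 + 0.1087 = 1.2697
τ₀ = 8FD/(πd³) = 8·4070·43.0/(π·7.6³) = 1.40008e+06/1379.1 = 1015.2 MPa
τ_max = K·τ₀ = 1.2697 × 1015.2 = 1289 MPa

1290 MPa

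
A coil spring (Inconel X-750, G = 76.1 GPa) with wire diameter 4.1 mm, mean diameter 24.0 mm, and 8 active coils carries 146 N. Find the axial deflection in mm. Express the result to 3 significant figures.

6.01 mm

k = Gd⁴/(8D³N_a) = (76.1×10³)(4.1⁴)/(8·24.0³·8) = 24.306 N/mm
δ = F/k = 146 / 24.306 = 6.0068 mm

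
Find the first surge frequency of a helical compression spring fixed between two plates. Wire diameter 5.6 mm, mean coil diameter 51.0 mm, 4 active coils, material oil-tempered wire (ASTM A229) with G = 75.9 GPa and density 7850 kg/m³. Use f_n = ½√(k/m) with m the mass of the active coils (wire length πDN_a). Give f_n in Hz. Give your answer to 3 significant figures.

188 Hz

k = Gd⁴/(8D³N_a) = (75.9×10³)(5.6⁴)/(8·51.0³·4) = 17.585 N/mm = 17585 N/m
Wire length L = πDN_a = π·51.0·4 = 640.88 mm
m = ρ·(πd²/4)·L = 7850 × 24.63×10⁻⁶ m² × 0.64088 m = 0.12391 kg
f_n = ½√(k/m) = 0.5·√(17585/0.12391) = 0.5·√(1.4191e+05) = 188.36 Hz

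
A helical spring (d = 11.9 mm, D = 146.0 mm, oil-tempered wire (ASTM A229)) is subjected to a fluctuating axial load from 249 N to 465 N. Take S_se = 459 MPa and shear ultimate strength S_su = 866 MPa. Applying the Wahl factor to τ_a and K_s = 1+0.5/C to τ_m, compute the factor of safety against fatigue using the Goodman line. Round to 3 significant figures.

C = D/d = 146.0/11.9 = 12.2689; K_W = (4C−1)/(4C−4)+0.615/C = 1.1167; K_s = 1+0.5/C = 1.0408
F_a = (F_max−F_min)/2 = 108 N; F_m = (F_max+F_min)/2 = 357 N
τ_a = K_W·8F_aD/(πd³) = 1.1167 × 23.827 = 26.608 MPa
τ_m = K_s·8F_mD/(πd³) = 1.0408 × 78.763 = 81.972 MPa
Goodman: 1/n_f = τ_a/S_se + τ_m/S_su = 26.608/459 + 81.972/866 = 0.05797 + 0.09466 = 0.15263
n_f = 1/0.15263 = 6.552

6.55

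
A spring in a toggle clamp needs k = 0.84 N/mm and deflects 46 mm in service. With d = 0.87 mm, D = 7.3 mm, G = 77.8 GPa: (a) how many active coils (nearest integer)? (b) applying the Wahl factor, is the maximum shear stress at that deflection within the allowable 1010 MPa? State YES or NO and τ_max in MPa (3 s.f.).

(a) 17 coils; (b) NO, τ_max = 1290 MPa

N_a = Gd⁴/(8D³k) = (77.8×10³)(0.87⁴)/(8·7.3³·0.84) = 17.05 → N_a = 17
Actual rate k = Gd⁴/(8D³·17) = 0.84246 N/mm
Working load F = kδ = 0.84246·46 = 38.753 N
C = 7.3/0.87 = 8.3908; K_W = (4C−1)/(4C−4)+0.615/C = 1.1748
τ_max = K_W·8FD/(πd³) = 1.1748·1094 = 1285.2 MPa
τ_max > 1010 MPa → exceeds allowable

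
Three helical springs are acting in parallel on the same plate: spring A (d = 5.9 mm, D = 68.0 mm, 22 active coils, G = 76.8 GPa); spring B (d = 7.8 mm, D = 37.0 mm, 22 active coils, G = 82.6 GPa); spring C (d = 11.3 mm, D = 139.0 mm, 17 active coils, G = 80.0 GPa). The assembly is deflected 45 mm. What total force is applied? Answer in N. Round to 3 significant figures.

1780 N

k_A = Gd⁴/(8D³N_a) = (76.8×10³)(5.9⁴)/(8·68.0³·22) = 1.6816 N/mm
k_B = Gd⁴/(8D³N_a) = (82.6×10³)(7.8⁴)/(8·37.0³·22) = 34.296 N/mm
k_C = Gd⁴/(8D³N_a) = (80.0×10³)(11.3⁴)/(8·139.0³·17) = 3.5713 N/mm
Parallel: k_eq = 1.6816 + 34.296 + 3.5713 = 39.549 N/mm
F = k_eq·δ = 39.549·45 = 1779.7 N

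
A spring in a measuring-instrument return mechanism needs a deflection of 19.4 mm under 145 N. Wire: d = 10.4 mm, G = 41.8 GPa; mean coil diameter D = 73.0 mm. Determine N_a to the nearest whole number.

21

Required rate k = F/δ = 145/19.4 = 7.4742 N/mm
N_a = Gd⁴/(8D³k) = (41.8×10³ × 10.4⁴)/(8 × 73.0³ × 7.4742)
    = 4.89001e+08 / 2.32608e+07 = 21.02 → 21 coils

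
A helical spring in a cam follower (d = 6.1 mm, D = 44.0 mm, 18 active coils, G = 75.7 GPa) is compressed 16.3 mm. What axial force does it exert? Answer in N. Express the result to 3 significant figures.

139 N

k = Gd⁴/(8D³N_a) = (75.7×10³)(6.1⁴)/(8·44.0³·18) = 8.5447 N/mm
F = k·δ = 8.5447 × 16.3 = 139.28 N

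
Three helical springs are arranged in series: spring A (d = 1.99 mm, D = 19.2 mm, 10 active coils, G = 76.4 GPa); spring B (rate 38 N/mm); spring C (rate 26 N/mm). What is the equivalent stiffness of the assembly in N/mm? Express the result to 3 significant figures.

1.86 N/mm

k_A = Gd⁴/(8D³N_a) = (76.4×10³)(1.99⁴)/(8·19.2³·10) = 2.116 N/mm
Series: 1/k_eq = 1/2.116 + 1/38 + 1/26 = 0.53737; k_eq = 1.8609 N/mm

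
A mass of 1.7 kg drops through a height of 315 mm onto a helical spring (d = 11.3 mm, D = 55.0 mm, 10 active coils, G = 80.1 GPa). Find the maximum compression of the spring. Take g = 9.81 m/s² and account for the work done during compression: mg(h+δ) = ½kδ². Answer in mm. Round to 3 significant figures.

k = Gd⁴/(8D³N_a) = (80.1×10³)(11.3⁴)/(8·55.0³·10) = 98.122 N/mm
W = mg = 1.7 × 9.81 = 16.677 N
½kδ² − Wδ − Wh = 0 → δ = (W + √(W² + 2kWh))/k
δ = (16.677 + √(278.12 + 1.03092e+06))/98.122 = (16.677 + 1015.5)/98.122 = 10.519 mm

10.5 mm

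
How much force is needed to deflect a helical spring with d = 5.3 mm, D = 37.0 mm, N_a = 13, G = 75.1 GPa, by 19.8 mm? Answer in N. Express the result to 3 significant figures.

223 N

k = Gd⁴/(8D³N_a) = (75.1×10³)(5.3⁴)/(8·37.0³·13) = 11.249 N/mm
F = k·δ = 11.249 × 19.8 = 222.73 N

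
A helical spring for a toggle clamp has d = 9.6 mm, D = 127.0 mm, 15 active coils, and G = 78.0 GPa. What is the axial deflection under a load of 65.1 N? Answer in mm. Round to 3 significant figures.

k = Gd⁴/(8D³N_a) = (78.0×10³)(9.6⁴)/(8·127.0³·15) = 2.6952 N/mm
δ = F/k = 65.1 / 2.6952 = 24.154 mm

24.2 mm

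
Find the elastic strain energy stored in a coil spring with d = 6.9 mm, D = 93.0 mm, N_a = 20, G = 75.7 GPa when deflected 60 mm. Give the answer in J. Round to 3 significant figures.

2.40 J

k = Gd⁴/(8D³N_a) = (75.7×10³)(6.9⁴)/(8·93.0³·20) = 1.3333 N/mm
U = ½kδ² = 0.5 × 1.3333 × 60² = 2399.9 N·mm = 2.3999 J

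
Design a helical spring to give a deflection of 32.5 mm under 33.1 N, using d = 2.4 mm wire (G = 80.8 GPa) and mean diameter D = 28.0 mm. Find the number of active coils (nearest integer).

15

Required rate k = F/δ = 33.1/32.5 = 1.0185 N/mm
N_a = Gd⁴/(8D³k) = (80.8×10³ × 2.4⁴)/(8 × 28.0³ × 1.0185)
    = 2.68075e+06 / 178858 = 14.99 → 15 coils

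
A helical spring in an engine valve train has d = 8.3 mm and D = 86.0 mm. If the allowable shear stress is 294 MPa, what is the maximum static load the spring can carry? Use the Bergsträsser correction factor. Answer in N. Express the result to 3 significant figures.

C = D/d = 86.0/8.3 = 10.3614
K_B = (4C+2)/(4C−3) = 43.446/38.446 = 1.1301
τ_max = K·8FD/(πd³) → F_max = τ_allow·πd³/(8DK)
F_max = 294·π·8.3³/(8·86.0·1.1301) = 5.2812e+05/777.48 = 679.27 N

679 N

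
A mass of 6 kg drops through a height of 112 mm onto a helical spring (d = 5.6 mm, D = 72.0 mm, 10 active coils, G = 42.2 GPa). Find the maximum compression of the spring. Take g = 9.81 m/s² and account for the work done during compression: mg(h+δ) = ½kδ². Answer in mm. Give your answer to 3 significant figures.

k = Gd⁴/(8D³N_a) = (42.2×10³)(5.6⁴)/(8·72.0³·10) = 1.3899 N/mm
W = mg = 6 × 9.81 = 58.86 N
½kδ² − Wδ − Wh = 0 → δ = (W + √(W² + 2kWh))/k
δ = (58.86 + √(3464.5 + 18325.1))/1.3899 = (58.86 + 147.61)/1.3899 = 148.55 mm

149 mm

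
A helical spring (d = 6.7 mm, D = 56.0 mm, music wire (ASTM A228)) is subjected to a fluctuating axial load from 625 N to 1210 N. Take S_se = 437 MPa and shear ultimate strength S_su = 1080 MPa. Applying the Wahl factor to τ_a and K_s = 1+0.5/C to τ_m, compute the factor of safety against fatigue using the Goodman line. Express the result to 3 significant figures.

1.25

C = D/d = 56.0/6.7 = 8.3582; K_W = (4C−1)/(4C−4)+0.615/C = 1.1755; K_s = 1+0.5/C = 1.0598
F_a = (F_max−F_min)/2 = 292.5 N; F_m = (F_max+F_min)/2 = 917.5 N
τ_a = K_W·8F_aD/(πd³) = 1.1755 × 138.69 = 163.03 MPa
τ_m = K_s·8F_mD/(πd³) = 1.0598 × 435.02 = 461.04 MPa
Goodman: 1/n_f = τ_a/S_se + τ_m/S_su = 163.03/437 + 461.04/1080 = 0.37306 + 0.42689 = 0.79995
n_f = 1/0.79995 = 1.25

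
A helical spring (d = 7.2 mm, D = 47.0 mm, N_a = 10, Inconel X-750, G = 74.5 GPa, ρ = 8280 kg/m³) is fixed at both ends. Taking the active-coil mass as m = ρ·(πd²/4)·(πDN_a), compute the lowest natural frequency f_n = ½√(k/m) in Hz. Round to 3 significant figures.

110 Hz

k = Gd⁴/(8D³N_a) = (74.5×10³)(7.2⁴)/(8·47.0³·10) = 24.105 N/mm = 24105 N/m
Wire length L = πDN_a = π·47.0·10 = 1476.5 mm
m = ρ·(πd²/4)·L = 8280 × 40.715×10⁻⁶ m² × 1.4765 m = 0.49777 kg
f_n = ½√(k/m) = 0.5·√(24105/0.49777) = 0.5·√(48425) = 110.03 Hz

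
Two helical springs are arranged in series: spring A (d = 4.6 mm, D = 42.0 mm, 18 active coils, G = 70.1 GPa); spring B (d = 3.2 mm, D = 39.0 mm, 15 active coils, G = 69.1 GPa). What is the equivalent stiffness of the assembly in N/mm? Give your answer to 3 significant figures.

k_A = Gd⁴/(8D³N_a) = (70.1×10³)(4.6⁴)/(8·42.0³·18) = 2.942 N/mm
k_B = Gd⁴/(8D³N_a) = (69.1×10³)(3.2⁴)/(8·39.0³·15) = 1.0179 N/mm
Series: 1/k_eq = 1/2.942 + 1/1.0179 = 1.3223; k_eq = 0.75624 N/mm

0.756 N/mm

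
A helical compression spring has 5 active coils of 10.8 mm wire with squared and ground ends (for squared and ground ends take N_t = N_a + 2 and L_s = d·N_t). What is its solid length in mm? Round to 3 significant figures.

75.6 mm

squared and ground ends: N_t = N_a + 2 = 5 + 2 = 7
L_s = d·N_t = 10.8 × 7 = 75.6 mm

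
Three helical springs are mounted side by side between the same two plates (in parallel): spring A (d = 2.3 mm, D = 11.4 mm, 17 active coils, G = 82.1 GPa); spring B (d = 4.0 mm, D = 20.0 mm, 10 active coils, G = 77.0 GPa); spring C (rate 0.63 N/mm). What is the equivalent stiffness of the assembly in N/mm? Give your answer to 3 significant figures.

42.8 N/mm

k_A = Gd⁴/(8D³N_a) = (82.1×10³)(2.3⁴)/(8·11.4³·17) = 11.403 N/mm
k_B = Gd⁴/(8D³N_a) = (77.0×10³)(4.0⁴)/(8·20.0³·10) = 30.8 N/mm
Parallel: k_eq = 11.403 + 30.8 + 0.63 = 42.833 N/mm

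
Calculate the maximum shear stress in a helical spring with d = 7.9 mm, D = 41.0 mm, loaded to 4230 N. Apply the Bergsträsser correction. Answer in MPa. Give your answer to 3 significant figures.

Spring index C = D/d = 41.0/7.9 = 5.1899
K_B = (4C+2)/(4C−3) = 22.759/17.759 = 1.2815
τ₀ = 8FD/(πd³) = 8·4230·41.0/(π·7.9³) = 1.38744e+06/1548.9 = 895.74 MPa
τ_max = K·τ₀ = 1.2815 × 895.74 = 1147.9 MPa

1150 MPa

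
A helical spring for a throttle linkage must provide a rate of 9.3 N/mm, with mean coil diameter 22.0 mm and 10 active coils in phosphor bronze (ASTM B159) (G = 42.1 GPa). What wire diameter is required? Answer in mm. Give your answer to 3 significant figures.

d = (8D³N_a·k / G)^(1/4) = (8·22.0³·10·9.3 / (42.1×10³))^0.25
  = (188.17)^0.25 = 3.7037 mm

3.70 mm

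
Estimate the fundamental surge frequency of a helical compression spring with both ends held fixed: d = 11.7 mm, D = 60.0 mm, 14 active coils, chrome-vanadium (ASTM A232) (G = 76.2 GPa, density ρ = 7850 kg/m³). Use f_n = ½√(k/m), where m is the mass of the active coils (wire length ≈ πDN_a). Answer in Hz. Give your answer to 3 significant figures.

81.4 Hz

k = Gd⁴/(8D³N_a) = (76.2×10³)(11.7⁴)/(8·60.0³·14) = 59.024 N/mm = 59024 N/m
Wire length L = πDN_a = π·60.0·14 = 2638.9 mm
m = ρ·(πd²/4)·L = 7850 × 107.51×10⁻⁶ m² × 2.6389 m = 2.2272 kg
f_n = ½√(k/m) = 0.5·√(59024/2.2272) = 0.5·√(26501) = 81.396 Hz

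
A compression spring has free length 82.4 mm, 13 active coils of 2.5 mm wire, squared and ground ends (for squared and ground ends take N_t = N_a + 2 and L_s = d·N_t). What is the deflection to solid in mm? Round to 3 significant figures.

44.9 mm

N_t = 15; L_s = 2.5·15 = 37.5 mm
δ_solid = L₀ − L_s = 82.4 − 37.5 = 44.9 mm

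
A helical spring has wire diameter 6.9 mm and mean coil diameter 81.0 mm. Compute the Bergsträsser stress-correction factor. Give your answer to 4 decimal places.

C = D/d = 81.0/6.9 = 11.7391
K_B = (4C+2)/(4C−3) = 48.957/43.957 = 1.1137

1.1137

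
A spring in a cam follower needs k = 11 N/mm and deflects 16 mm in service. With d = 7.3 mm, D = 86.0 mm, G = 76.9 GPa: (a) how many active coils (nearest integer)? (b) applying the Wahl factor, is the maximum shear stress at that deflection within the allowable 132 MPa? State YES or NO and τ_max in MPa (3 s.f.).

(a) 4 coils; (b) YES, τ_max = 108 MPa

N_a = Gd⁴/(8D³k) = (76.9×10³)(7.3⁴)/(8·86.0³·11) = 3.902 → N_a = 4
Actual rate k = Gd⁴/(8D³·4) = 10.729 N/mm
Working load F = kδ = 10.729·16 = 171.67 N
C = 86.0/7.3 = 11.7808; K_W = (4C−1)/(4C−4)+0.615/C = 1.1218
τ_max = K_W·8FD/(πd³) = 1.1218·96.641 = 108.41 MPa
τ_max ≤ 132 MPa → acceptable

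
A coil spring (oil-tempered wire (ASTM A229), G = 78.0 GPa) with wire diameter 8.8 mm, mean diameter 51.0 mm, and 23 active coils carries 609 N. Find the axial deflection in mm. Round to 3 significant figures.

31.8 mm

k = Gd⁴/(8D³N_a) = (78.0×10³)(8.8⁴)/(8·51.0³·23) = 19.164 N/mm
δ = F/k = 609 / 19.164 = 31.778 mm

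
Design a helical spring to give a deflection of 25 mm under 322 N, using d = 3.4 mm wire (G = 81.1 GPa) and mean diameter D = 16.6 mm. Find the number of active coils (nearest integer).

23

Required rate k = F/δ = 322/25 = 12.88 N/mm
N_a = Gd⁴/(8D³k) = (81.1×10³ × 3.4⁴)/(8 × 16.6³ × 12.88)
    = 1.08377e+07 / 471335 = 22.99 → 23 coils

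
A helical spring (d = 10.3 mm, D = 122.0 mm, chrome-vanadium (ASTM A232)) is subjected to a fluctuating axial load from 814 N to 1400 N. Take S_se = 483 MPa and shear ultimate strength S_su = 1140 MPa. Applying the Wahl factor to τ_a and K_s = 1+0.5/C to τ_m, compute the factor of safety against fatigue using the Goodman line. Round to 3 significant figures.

C = D/d = 122.0/10.3 = 11.8447; K_W = (4C−1)/(4C−4)+0.615/C = 1.1211; K_s = 1+0.5/C = 1.0422
F_a = (F_max−F_min)/2 = 293 N; F_m = (F_max+F_min)/2 = 1107 N
τ_a = K_W·8F_aD/(πd³) = 1.1211 × 83.302 = 93.388 MPa
τ_m = K_s·8F_mD/(πd³) = 1.0422 × 314.73 = 328.01 MPa
Goodman: 1/n_f = τ_a/S_se + τ_m/S_su = 93.388/483 + 328.01/1140 = 0.19335 + 0.28773 = 0.48108
n_f = 1/0.48108 = 2.079

2.08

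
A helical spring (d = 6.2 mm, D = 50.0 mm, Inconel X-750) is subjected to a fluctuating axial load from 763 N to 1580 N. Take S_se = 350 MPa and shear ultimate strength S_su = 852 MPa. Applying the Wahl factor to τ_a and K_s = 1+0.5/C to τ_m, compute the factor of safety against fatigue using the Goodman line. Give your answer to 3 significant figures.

0.659

C = D/d = 50.0/6.2 = 8.0645; K_W = (4C−1)/(4C−4)+0.615/C = 1.1824; K_s = 1+0.5/C = 1.0620
F_a = (F_max−F_min)/2 = 408.5 N; F_m = (F_max+F_min)/2 = 1171.5 N
τ_a = K_W·8F_aD/(πd³) = 1.1824 × 218.24 = 258.05 MPa
τ_m = K_s·8F_mD/(πd³) = 1.0620 × 625.86 = 664.66 MPa
Goodman: 1/n_f = τ_a/S_se + τ_m/S_su = 258.05/350 + 664.66/852 = 0.73728 + 0.78012 = 1.5174
n_f = 1/1.5174 = 0.659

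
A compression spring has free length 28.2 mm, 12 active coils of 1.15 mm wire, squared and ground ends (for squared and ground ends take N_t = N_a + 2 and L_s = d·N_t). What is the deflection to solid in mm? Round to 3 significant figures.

N_t = 14; L_s = 1.15·14 = 16.1 mm
δ_solid = L₀ − L_s = 28.2 − 16.1 = 12.1 mm

12.1 mm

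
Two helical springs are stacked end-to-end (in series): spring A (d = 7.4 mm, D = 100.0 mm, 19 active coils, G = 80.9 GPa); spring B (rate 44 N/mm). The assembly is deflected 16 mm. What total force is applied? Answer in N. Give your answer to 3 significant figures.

24.6 N

k_A = Gd⁴/(8D³N_a) = (80.9×10³)(7.4⁴)/(8·100.0³·19) = 1.596 N/mm
Series: 1/k_eq = 1/1.596 + 1/44 = 0.6493; k_eq = 1.5401 N/mm
F = k_eq·δ = 1.5401·16 = 24.642 N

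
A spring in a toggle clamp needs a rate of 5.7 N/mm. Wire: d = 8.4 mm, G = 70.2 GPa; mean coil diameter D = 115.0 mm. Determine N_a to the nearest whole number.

N_a = Gd⁴/(8D³k) = (70.2×10³ × 8.4⁴)/(8 × 115.0³ × 5.7)
    = 3.49506e+08 / 6.93519e+07 = 5.04 → 5 coils

5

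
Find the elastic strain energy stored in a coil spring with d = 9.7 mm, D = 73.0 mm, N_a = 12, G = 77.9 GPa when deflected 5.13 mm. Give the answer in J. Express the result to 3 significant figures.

k = Gd⁴/(8D³N_a) = (77.9×10³)(9.7⁴)/(8·73.0³·12) = 18.466 N/mm
U = ½kδ² = 0.5 × 18.466 × 5.13² = 242.99 N·mm = 0.24299 J

0.243 J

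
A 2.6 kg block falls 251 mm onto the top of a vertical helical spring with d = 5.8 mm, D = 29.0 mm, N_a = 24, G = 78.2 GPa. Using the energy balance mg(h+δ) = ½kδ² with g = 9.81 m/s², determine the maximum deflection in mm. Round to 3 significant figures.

27.4 mm

k = Gd⁴/(8D³N_a) = (78.2×10³)(5.8⁴)/(8·29.0³·24) = 18.898 N/mm
W = mg = 2.6 × 9.81 = 25.506 N
½kδ² − Wδ − Wh = 0 → δ = (W + √(W² + 2kWh))/k
δ = (25.506 + √(650.56 + 241974))/18.898 = (25.506 + 492.57)/18.898 = 27.414 mm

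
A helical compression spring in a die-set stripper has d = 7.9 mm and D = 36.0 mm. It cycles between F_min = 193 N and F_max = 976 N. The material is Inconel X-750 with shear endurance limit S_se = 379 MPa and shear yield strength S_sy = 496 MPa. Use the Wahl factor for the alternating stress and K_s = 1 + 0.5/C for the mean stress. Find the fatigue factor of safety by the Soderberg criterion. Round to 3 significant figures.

C = D/d = 36.0/7.9 = 4.5570; K_W = (4C−1)/(4C−4)+0.615/C = 1.3458; K_s = 1+0.5/C = 1.1097
F_a = (F_max−F_min)/2 = 391.5 N; F_m = (F_max+F_min)/2 = 584.5 N
τ_a = K_W·8F_aD/(πd³) = 1.3458 × 72.794 = 97.967 MPa
τ_m = K_s·8F_mD/(πd³) = 1.1097 × 108.68 = 120.6 MPa
Soderberg: 1/n_f = τ_a/S_se + τ_m/S_sy = 97.967/379 + 120.6/496 = 0.25849 + 0.24315 = 0.50164
n_f = 1/0.50164 = 1.993

1.99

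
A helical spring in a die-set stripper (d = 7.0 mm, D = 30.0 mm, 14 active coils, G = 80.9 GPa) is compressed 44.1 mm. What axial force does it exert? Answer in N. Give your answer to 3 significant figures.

2830 N

k = Gd⁴/(8D³N_a) = (80.9×10³)(7.0⁴)/(8·30.0³·14) = 64.233 N/mm
F = k·δ = 64.233 × 44.1 = 2832.7 N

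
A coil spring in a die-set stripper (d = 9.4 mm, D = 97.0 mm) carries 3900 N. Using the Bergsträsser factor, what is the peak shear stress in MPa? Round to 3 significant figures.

1310 MPa

Spring index C = D/d = 97.0/9.4 = 10.3191
K_B = (4C+2)/(4C−3) = 43.277/38.277 = 1.1306
τ₀ = 8FD/(πd³) = 8·3900·97.0/(π·9.4³) = 3.0264e+06/2609.4 = 1159.8 MPa
τ_max = K·τ₀ = 1.1306 × 1159.8 = 1311.3 MPa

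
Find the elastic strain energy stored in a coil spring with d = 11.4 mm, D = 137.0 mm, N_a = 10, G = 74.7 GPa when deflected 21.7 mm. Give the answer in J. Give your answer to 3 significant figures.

k = Gd⁴/(8D³N_a) = (74.7×10³)(11.4⁴)/(8·137.0³·10) = 6.1332 N/mm
U = ½kδ² = 0.5 × 6.1332 × 21.7² = 1444 N·mm = 1.444 J

1.44 J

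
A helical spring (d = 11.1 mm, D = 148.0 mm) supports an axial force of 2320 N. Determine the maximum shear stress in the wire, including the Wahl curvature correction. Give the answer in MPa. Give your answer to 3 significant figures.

708 MPa

Spring index C = D/d = 148.0/11.1 = 13.3333
K_W = (4C−1)/(4C−4) + 0.615/C = 52.333/49.333 + 0.0461 = 1.1069
τ₀ = 8FD/(πd³) = 8·2320·148.0/(π·11.1³) = 2.74688e+06/4296.5 = 639.32 MPa
τ_max = K·τ₀ = 1.1069 × 639.32 = 707.69 MPa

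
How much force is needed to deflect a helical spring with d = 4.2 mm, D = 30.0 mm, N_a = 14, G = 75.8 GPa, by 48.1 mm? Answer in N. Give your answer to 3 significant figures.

k = Gd⁴/(8D³N_a) = (75.8×10³)(4.2⁴)/(8·30.0³·14) = 7.7998 N/mm
F = k·δ = 7.7998 × 48.1 = 375.17 N

375 N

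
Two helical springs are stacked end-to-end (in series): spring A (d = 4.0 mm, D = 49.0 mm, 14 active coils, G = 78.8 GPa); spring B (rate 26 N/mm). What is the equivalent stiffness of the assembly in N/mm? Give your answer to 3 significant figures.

1.45 N/mm

k_A = Gd⁴/(8D³N_a) = (78.8×10³)(4.0⁴)/(8·49.0³·14) = 1.5309 N/mm
Series: 1/k_eq = 1/1.5309 + 1/26 = 0.69165; k_eq = 1.4458 N/mm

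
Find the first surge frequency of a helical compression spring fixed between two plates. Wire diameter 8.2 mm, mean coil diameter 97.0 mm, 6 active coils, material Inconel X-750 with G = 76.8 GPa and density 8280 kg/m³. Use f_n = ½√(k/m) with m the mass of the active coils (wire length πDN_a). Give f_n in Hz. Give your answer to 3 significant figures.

49.8 Hz

k = Gd⁴/(8D³N_a) = (76.8×10³)(8.2⁴)/(8·97.0³·6) = 7.9261 N/mm = 7926.1 N/m
Wire length L = πDN_a = π·97.0·6 = 1828.4 mm
m = ρ·(πd²/4)·L = 8280 × 52.81×10⁻⁶ m² × 1.8284 m = 0.7995 kg
f_n = ½√(k/m) = 0.5·√(7926.1/0.7995) = 0.5·√(9913.8) = 49.784 Hz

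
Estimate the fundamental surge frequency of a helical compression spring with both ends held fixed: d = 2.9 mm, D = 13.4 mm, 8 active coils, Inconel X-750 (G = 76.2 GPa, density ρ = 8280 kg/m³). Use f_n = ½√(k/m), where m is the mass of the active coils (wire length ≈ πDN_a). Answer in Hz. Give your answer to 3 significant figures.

k = Gd⁴/(8D³N_a) = (76.2×10³)(2.9⁴)/(8·13.4³·8) = 34.999 N/mm = 34999 N/m
Wire length L = πDN_a = π·13.4·8 = 336.78 mm
m = ρ·(πd²/4)·L = 8280 × 6.6052×10⁻⁶ m² × 0.33678 m = 0.018419 kg
f_n = ½√(k/m) = 0.5·√(34999/0.018419) = 0.5·√(1.9002e+06) = 689.23 Hz

689 Hz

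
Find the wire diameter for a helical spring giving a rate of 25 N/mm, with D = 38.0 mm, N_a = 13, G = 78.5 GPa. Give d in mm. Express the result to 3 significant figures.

6.53 mm

d = (8D³N_a·k / G)^(1/4) = (8·38.0³·13·25 / (78.5×10³))^0.25
  = (1817.4)^0.25 = 6.5293 mm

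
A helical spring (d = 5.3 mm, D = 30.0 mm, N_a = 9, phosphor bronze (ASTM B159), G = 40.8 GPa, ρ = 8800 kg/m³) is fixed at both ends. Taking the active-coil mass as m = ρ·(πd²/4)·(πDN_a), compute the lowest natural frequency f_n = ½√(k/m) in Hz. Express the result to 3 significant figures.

k = Gd⁴/(8D³N_a) = (40.8×10³)(5.3⁴)/(8·30.0³·9) = 16.56 N/mm = 16560 N/m
Wire length L = πDN_a = π·30.0·9 = 848.23 mm
m = ρ·(πd²/4)·L = 8800 × 22.062×10⁻⁶ m² × 0.84823 m = 0.16468 kg
f_n = ½√(k/m) = 0.5·√(16560/0.16468) = 0.5·√(1.0056e+05) = 158.56 Hz

159 Hz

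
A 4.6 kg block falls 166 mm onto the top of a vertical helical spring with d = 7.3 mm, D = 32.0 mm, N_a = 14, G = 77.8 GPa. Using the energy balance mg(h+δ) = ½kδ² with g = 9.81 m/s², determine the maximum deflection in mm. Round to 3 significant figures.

k = Gd⁴/(8D³N_a) = (77.8×10³)(7.3⁴)/(8·32.0³·14) = 60.201 N/mm
W = mg = 4.6 × 9.81 = 45.126 N
½kδ² − Wδ − Wh = 0 → δ = (W + √(W² + 2kWh))/k
δ = (45.126 + √(2036.4 + 901920))/60.201 = (45.126 + 950.77)/60.201 = 16.543 mm

16.5 mm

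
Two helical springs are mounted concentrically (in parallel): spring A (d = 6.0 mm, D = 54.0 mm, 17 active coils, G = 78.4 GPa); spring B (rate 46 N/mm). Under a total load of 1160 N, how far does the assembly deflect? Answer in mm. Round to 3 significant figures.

k_A = Gd⁴/(8D³N_a) = (78.4×10³)(6.0⁴)/(8·54.0³·17) = 4.7446 N/mm
Parallel: k_eq = 4.7446 + 46 = 50.745 N/mm
δ = F/k_eq = 1160/50.745 = 22.86 mm

22.9 mm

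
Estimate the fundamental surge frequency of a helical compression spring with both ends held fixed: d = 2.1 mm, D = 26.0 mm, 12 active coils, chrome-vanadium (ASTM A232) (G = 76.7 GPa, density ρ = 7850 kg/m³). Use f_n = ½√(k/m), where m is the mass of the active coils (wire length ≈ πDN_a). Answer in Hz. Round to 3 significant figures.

91.1 Hz

k = Gd⁴/(8D³N_a) = (76.7×10³)(2.1⁴)/(8·26.0³·12) = 0.88406 N/mm = 884.06 N/m
Wire length L = πDN_a = π·26.0·12 = 980.18 mm
m = ρ·(πd²/4)·L = 7850 × 3.4636×10⁻⁶ m² × 0.98018 m = 0.02665 kg
f_n = ½√(k/m) = 0.5·√(884.06/0.02665) = 0.5·√(33173) = 91.067 Hz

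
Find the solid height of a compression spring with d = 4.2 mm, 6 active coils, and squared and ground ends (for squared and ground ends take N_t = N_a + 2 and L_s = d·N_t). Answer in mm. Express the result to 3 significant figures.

squared and ground ends: N_t = N_a + 2 = 6 + 2 = 8
L_s = d·N_t = 4.2 × 8 = 33.6 mm

33.6 mm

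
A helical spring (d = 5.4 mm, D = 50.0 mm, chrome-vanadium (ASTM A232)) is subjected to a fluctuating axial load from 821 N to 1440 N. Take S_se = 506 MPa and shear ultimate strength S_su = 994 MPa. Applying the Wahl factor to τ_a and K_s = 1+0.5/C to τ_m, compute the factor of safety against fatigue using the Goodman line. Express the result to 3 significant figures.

C = D/d = 50.0/5.4 = 9.2593; K_W = (4C−1)/(4C−4)+0.615/C = 1.1572; K_s = 1+0.5/C = 1.0540
F_a = (F_max−F_min)/2 = 309.5 N; F_m = (F_max+F_min)/2 = 1130.5 N
τ_a = K_W·8F_aD/(πd³) = 1.1572 × 250.26 = 289.61 MPa
τ_m = K_s·8F_mD/(πd³) = 1.0540 × 914.11 = 963.47 MPa
Goodman: 1/n_f = τ_a/S_se + τ_m/S_su = 289.61/506 + 963.47/994 = 0.57234 + 0.96929 = 1.5416
n_f = 1/1.5416 = 0.6487

0.649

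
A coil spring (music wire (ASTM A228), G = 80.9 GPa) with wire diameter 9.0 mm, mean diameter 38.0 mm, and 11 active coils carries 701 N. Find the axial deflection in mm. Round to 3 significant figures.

k = Gd⁴/(8D³N_a) = (80.9×10³)(9.0⁴)/(8·38.0³·11) = 109.92 N/mm
δ = F/k = 701 / 109.92 = 6.3772 mm

6.38 mm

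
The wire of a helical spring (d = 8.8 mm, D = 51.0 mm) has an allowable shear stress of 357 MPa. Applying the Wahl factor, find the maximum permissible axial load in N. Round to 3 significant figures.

C = D/d = 51.0/8.8 = 5.7955
K_W = (4C−1)/(4C−4) + 0.615/C = 22.182/19.182 + 0.1061 = 1.2625
τ_max = K·8FD/(πd³) → F_max = τ_allow·πd³/(8DK)
F_max = 357·π·8.8³/(8·51.0·1.2625) = 7.643e+05/515.11 = 1483.8 N

1480 N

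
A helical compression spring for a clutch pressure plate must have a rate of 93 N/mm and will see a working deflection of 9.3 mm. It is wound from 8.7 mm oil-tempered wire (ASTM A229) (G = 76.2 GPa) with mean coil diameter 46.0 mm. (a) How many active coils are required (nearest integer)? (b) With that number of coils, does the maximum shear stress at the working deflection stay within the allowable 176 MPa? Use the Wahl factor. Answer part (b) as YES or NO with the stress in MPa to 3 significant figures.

N_a = Gd⁴/(8D³k) = (76.2×10³)(8.7⁴)/(8·46.0³·93) = 6.028 → N_a = 6
Actual rate k = Gd⁴/(8D³·6) = 93.437 N/mm
Working load F = kδ = 93.437·9.3 = 868.96 N
C = 46.0/8.7 = 5.2874; K_W = (4C−1)/(4C−4)+0.615/C = 1.2912
τ_max = K_W·8FD/(πd³) = 1.2912·154.58 = 199.6 MPa
τ_max > 176 MPa → exceeds allowable

(a) 6 coils; (b) NO, τ_max = 200 MPa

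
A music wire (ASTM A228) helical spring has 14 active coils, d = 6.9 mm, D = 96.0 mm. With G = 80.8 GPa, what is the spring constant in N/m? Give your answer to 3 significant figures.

1850 N/m

k = Gd⁴/(8D³N_a) = (80.8×10³ × 6.9⁴) / (8 × 96.0³ × 14)
  = 1.8315e+08 / 9.90904e+07 = 1.8483 N/mm = 1848.3 N/m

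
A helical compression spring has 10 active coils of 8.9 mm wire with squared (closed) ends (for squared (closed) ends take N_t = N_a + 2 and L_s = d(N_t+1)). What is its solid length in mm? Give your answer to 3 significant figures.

squared (closed) ends: N_t = N_a + 2 = 10 + 2 = 12
L_s = d·(N_t+1) = 8.9 × 13 = 115.7 mm

116 mm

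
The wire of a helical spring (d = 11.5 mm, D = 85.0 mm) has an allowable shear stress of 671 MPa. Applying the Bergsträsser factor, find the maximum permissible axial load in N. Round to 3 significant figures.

3970 N

C = D/d = 85.0/11.5 = 7.3913
K_B = (4C+2)/(4C−3) = 31.565/26.565 = 1.1882
τ_max = K·8FD/(πd³) → F_max = τ_allow·πd³/(8DK)
F_max = 671·π·11.5³/(8·85.0·1.1882) = 3.206e+06/807.99 = 3967.9 N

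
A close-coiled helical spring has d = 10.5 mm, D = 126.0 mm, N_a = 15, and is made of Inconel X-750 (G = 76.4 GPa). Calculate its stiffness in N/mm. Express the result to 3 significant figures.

3.87 N/mm

k = Gd⁴/(8D³N_a) = (76.4×10³ × 10.5⁴) / (8 × 126.0³ × 15)
  = 9.28647e+08 / 2.40045e+08 = 3.8686 N/mm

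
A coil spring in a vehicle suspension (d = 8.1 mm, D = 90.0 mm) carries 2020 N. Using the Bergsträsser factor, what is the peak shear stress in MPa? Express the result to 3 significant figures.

976 MPa

Spring index C = D/d = 90.0/8.1 = 11.1111
K_B = (4C+2)/(4C−3) = 46.444/41.444 = 1.1206
τ₀ = 8FD/(πd³) = 8·2020·90.0/(π·8.1³) = 1.4544e+06/1669.6 = 871.12 MPa
τ_max = K·τ₀ = 1.1206 × 871.12 = 976.22 MPa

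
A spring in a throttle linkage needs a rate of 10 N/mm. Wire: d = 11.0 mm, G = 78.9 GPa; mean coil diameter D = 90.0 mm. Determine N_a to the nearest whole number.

20

N_a = Gd⁴/(8D³k) = (78.9×10³ × 11.0⁴)/(8 × 90.0³ × 10)
    = 1.15517e+09 / 5.832e+07 = 19.81 → 20 coils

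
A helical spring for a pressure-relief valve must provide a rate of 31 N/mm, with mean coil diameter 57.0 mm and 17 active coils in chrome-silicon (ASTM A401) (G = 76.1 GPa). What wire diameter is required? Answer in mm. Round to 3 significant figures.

d = (8D³N_a·k / G)^(1/4) = (8·57.0³·17·31 / (76.1×10³))^0.25
  = (10260)^0.25 = 10.0643 mm

10.1 mm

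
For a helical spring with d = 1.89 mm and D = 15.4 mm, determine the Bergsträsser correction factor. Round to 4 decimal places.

1.1690

C = D/d = 15.4/1.89 = 8.1481
K_B = (4C+2)/(4C−3) = 34.593/29.593 = 1.1690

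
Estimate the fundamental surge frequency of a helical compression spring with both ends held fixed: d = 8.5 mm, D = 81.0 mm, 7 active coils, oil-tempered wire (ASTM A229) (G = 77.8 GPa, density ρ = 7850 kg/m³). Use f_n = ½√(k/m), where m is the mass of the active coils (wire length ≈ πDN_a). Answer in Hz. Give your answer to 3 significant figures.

k = Gd⁴/(8D³N_a) = (77.8×10³)(8.5⁴)/(8·81.0³·7) = 13.646 N/mm = 13646 N/m
Wire length L = πDN_a = π·81.0·7 = 1781.3 mm
m = ρ·(πd²/4)·L = 7850 × 56.745×10⁻⁶ m² × 1.7813 m = 0.79347 kg
f_n = ½√(k/m) = 0.5·√(13646/0.79347) = 0.5·√(17198) = 65.571 Hz

65.6 Hz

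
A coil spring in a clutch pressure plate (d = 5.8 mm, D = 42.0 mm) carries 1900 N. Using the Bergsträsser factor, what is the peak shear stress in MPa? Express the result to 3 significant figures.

1240 MPa

Spring index C = D/d = 42.0/5.8 = 7.2414
K_B = (4C+2)/(4C−3) = 30.966/25.966 = 1.1926
τ₀ = 8FD/(πd³) = 8·1900·42.0/(π·5.8³) = 638400/612.96 = 1041.5 MPa
τ_max = K·τ₀ = 1.1926 × 1041.5 = 1242.1 MPa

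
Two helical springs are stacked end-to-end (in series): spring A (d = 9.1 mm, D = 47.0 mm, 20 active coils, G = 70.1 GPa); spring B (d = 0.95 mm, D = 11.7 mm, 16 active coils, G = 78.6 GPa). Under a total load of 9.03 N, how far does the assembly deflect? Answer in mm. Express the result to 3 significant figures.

k_A = Gd⁴/(8D³N_a) = (70.1×10³)(9.1⁴)/(8·47.0³·20) = 28.938 N/mm
k_B = Gd⁴/(8D³N_a) = (78.6×10³)(0.95⁴)/(8·11.7³·16) = 0.31228 N/mm
Series: 1/k_eq = 1/28.938 + 1/0.31228 = 3.2368; k_eq = 0.30895 N/mm
δ = F/k_eq = 9.03/0.30895 = 29.228 mm

29.2 mm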